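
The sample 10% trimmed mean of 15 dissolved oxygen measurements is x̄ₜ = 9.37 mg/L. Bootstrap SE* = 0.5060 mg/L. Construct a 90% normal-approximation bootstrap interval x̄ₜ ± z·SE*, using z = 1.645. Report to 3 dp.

(8.538, 10.202)

Margin = 1.645 × 0.5060 = 0.8324
Interval: 9.37 ± 0.8324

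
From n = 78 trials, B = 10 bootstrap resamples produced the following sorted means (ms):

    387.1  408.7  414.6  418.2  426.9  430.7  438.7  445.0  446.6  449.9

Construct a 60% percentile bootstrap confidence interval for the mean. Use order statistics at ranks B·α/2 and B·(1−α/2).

α = 0.40; lower rank = 10 × 0.200 = 2; upper rank = 10 × 0.800 = 8.
The 2nd smallest replicate is 408.7; the 8th is 445.0.

(408.7, 445.0)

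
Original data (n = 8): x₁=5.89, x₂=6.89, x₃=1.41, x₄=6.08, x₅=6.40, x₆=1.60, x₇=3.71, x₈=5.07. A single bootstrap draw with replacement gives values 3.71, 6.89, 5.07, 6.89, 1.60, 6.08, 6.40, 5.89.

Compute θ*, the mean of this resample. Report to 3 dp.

Mean = (3.71 + 6.89 + 5.07 + 6.89 + 1.60 + 6.08 + 6.40 + 5.89) / 8 = 42.530 / 8 = 5.316

θ* = 5.316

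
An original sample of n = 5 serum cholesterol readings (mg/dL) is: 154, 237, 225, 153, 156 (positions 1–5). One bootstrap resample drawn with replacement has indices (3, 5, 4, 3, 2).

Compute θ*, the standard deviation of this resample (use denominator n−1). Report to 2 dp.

Resample values: 225, 156, 153, 225, 237.
Mean = 199.2000; sum of squared deviations = 6760.8000
s² = 6760.8000 / 4 = 1690.2000
s = √1690.2000 = 41.11

θ* = 41.11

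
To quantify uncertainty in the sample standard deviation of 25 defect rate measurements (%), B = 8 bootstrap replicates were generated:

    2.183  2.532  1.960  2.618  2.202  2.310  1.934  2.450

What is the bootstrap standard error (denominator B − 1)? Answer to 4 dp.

Bootstrap SE is the standard deviation of the 8 replicate standard deviations.
Mean of replicates: (2.183 + 2.532 + 1.960 + 2.618 + 2.202 + 2.310 + 1.934 + 2.450) / 8 = 18.18900 / 8 = 2.27363
Sum of squared deviations: (−0.09063)² + (+0.25838)² + (−0.31363)² + (+0.34437)² + (−0.07163)² + (+0.03638)² + (−0.33963)² + (+0.17638)² = 0.44483
Variance = 0.44483 / 7 = 0.06355
SE* = √0.06355

SE* = 0.2521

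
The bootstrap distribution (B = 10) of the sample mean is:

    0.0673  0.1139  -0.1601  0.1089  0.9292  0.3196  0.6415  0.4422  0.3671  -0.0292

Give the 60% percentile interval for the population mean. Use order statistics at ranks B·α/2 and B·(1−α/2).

Sorted replicates: -0.1601, -0.0292, 0.0673, 0.1089, 0.1139, 0.3196, 0.3671, 0.4422, 0.6415, 0.9292
α = 0.40; lower rank = 10 × 0.200 = 2; upper rank = 10 × 0.800 = 8.
The 2nd smallest replicate is -0.0292; the 8th is 0.4422.

(-0.0292, 0.4422)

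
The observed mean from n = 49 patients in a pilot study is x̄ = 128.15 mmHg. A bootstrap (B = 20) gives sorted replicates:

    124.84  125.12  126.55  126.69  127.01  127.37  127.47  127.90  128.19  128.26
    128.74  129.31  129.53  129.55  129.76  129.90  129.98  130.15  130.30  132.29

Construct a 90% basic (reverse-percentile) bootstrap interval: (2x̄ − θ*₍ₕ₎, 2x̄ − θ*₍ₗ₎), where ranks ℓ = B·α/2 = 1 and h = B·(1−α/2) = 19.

(126.00, 131.46)

Percentile endpoints at ranks 1 and 19: θ*₍1₎ = 124.84, θ*₍19₎ = 130.30.
Basic interval reflects these around x̄:
  lower = 2 × 128.15 − 130.30 = 126.00
  upper = 2 × 128.15 − 124.84 = 131.46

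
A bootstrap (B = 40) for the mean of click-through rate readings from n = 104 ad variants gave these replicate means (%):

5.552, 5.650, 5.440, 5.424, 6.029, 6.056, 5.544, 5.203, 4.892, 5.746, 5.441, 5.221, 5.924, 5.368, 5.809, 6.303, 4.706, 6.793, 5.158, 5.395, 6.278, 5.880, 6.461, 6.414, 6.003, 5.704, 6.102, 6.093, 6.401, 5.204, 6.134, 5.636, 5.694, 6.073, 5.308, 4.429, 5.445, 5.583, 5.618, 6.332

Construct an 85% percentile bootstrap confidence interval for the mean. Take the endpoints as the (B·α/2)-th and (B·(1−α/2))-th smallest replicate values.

Sorted replicates: 4.429, 4.706, 4.892, 5.158, 5.203, 5.204, 5.221, 5.308, 5.368, 5.395, 5.424, 5.440, 5.441, 5.445, 5.544, 5.552, 5.583, 5.618, 5.636, 5.650, 5.694, 5.704, 5.746, 5.809, 5.880, 5.924, 6.003, 6.029, 6.056, 6.073, 6.093, 6.102, 6.134, 6.278, 6.303, 6.332, 6.401, 6.414, 6.461, 6.793
α = 0.15; lower rank = 40 × 0.075 = 3; upper rank = 40 × 0.925 = 37.
The 3rd smallest replicate is 4.892; the 37th is 6.401.

(4.892, 6.401)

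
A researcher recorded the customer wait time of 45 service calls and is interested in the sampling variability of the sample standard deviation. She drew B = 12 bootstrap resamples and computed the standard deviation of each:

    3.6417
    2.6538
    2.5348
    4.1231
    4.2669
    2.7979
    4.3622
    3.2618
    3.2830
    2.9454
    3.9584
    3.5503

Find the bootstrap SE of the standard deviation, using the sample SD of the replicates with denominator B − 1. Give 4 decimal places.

Bootstrap SE is the standard deviation of the 12 replicate standard deviations.
Mean of replicates: (3.6417 + 2.6538 + 2.5348 + 4.1231 + 4.2669 + 2.7979 + 4.3622 + 3.2618 + 3.2830 + 2.9454 + 3.9584 + 3.5503) / 12 = 41.37930 / 12 = 3.44828
Sum of squared deviations: (+0.19342)² + (−0.79448)² + (−0.91348)² + (+0.67482)² + (+0.81862)² + (−0.65038)² + (+0.91392)² + (−0.18648)² + (−0.16528)² + (−0.50288)² + (+0.51012)² + (+0.10202)² = 4.47243
Variance = 4.47243 / 11 = 0.40658
SE* = √0.40658

SE* = 0.6376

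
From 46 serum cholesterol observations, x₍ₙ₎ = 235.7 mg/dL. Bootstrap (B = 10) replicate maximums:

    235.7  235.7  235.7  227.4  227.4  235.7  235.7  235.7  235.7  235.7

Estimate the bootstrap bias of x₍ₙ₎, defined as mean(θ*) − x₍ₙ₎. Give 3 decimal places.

bias = −1.660

mean(θ*) = (235.7 + 235.7 + 235.7 + 227.4 + 227.4 + 235.7 + 235.7 + 235.7 + 235.7 + 235.7) / 10 = 234.0400
bias = 234.0400 − 235.7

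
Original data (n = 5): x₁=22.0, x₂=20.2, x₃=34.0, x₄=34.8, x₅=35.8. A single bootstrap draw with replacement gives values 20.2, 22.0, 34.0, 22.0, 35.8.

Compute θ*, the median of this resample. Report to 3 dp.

θ* = 22.000

Sorted: 20.2, 22.0, 22.0, 34.0, 35.8
Median = middle value = 22.000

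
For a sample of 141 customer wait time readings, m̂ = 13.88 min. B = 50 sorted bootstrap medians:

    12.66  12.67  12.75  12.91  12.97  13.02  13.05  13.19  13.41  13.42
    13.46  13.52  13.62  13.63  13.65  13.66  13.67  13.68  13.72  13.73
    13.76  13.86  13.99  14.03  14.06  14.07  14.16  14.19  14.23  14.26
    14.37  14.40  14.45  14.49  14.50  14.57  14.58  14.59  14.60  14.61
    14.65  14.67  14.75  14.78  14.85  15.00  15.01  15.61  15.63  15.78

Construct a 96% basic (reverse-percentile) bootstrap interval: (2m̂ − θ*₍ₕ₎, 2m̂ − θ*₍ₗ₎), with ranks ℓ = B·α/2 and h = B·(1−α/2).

(12.13, 15.10)

Percentile endpoints at ranks 1 and 49: θ*₍1₎ = 12.66, θ*₍49₎ = 15.63.
Basic interval reflects these around m̂:
  lower = 2 × 13.88 − 15.63 = 12.13
  upper = 2 × 13.88 − 12.66 = 15.10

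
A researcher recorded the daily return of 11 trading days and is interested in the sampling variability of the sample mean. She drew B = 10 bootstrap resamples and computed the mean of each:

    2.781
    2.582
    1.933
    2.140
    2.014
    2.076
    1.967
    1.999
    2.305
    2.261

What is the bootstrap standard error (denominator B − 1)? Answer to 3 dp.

SE* = 0.282

Bootstrap SE is the standard deviation of the 10 replicate means.
Mean of replicates: (2.781 + 2.582 + 1.933 + 2.140 + 2.014 + 2.076 + 1.967 + 1.999 + 2.305 + 2.261) / 10 = 22.0580 / 10 = 2.2058
Sum of squared deviations: (+0.5752)² + (+0.3762)² + (−0.2728)² + (−0.0658)² + (−0.1918)² + (−0.1298)² + (−0.2388)² + (−0.2068)² + (+0.0992)² + (+0.0552)² = 0.7174
Variance = 0.7174 / 9 = 0.0797
SE* = √0.0797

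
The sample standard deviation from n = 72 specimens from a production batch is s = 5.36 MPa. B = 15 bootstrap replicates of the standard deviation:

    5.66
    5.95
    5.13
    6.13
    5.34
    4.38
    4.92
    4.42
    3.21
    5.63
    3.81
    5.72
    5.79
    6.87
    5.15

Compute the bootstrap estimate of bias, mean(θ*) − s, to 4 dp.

mean(θ*) = (5.66 + 5.95 + 5.13 + 6.13 + 5.34 + 4.38 + 4.92 + 4.42 + 3.21 + 5.63 + 3.81 + 5.72 + 5.79 + 6.87 + 5.15) / 15 = 5.20733
bias = 5.20733 − 5.36

bias = −0.1527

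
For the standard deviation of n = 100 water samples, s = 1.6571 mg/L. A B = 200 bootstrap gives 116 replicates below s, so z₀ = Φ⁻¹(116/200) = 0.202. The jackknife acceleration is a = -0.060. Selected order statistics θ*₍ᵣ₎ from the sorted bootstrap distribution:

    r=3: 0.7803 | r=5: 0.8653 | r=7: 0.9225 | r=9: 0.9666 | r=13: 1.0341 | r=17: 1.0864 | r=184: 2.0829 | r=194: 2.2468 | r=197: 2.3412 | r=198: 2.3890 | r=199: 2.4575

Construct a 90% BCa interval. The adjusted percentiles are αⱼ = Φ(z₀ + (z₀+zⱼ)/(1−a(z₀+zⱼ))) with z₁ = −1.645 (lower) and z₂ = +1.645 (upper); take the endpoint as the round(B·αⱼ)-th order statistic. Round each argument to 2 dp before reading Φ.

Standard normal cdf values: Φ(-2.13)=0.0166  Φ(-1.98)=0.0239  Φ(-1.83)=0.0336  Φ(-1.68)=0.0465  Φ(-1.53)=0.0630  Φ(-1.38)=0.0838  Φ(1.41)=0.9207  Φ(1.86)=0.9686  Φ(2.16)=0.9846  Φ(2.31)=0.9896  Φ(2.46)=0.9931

(1.0864, 2.2468)

Lower: z₀ + z₁ = 0.202 + (-1.645) = -1.443; 1 − a(z₀+z₁) = 1 − (-0.060)(-1.443) = 0.9134; argument = 0.202 + (-1.443)/0.9134 = -1.3778 → -1.38.
α₁ = Φ(-1.38) = 0.0838; rank = round(200 × 0.0838) = 17; θ*₍17₎ = 1.0864.
Upper: z₀ + z₂ = 1.847; 1 − a(z₀+z₂) = 1.1108; argument = 1.8647 → 1.86; α₂ = 0.9686; rank = 194; θ*₍194₎ = 2.2468.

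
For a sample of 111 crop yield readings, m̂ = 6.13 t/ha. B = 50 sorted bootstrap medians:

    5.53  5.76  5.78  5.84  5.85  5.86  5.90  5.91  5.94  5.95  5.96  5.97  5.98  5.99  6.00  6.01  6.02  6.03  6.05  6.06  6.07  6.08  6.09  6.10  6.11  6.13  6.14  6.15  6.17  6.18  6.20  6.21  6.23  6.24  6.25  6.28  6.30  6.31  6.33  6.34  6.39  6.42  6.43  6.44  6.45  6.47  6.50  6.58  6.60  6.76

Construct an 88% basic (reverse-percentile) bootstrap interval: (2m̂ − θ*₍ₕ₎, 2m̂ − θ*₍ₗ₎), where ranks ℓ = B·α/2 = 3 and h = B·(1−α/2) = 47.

(5.76, 6.48)

Percentile endpoints at ranks 3 and 47: θ*₍3₎ = 5.78, θ*₍47₎ = 6.50.
Basic interval reflects these around m̂:
  lower = 2 × 6.13 − 6.50 = 5.76
  upper = 2 × 6.13 − 5.78 = 6.48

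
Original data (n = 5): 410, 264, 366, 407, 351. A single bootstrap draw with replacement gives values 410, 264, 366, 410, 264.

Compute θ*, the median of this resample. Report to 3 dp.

Sorted: 264, 264, 366, 410, 410
Median = middle value = 366.000

θ* = 366.000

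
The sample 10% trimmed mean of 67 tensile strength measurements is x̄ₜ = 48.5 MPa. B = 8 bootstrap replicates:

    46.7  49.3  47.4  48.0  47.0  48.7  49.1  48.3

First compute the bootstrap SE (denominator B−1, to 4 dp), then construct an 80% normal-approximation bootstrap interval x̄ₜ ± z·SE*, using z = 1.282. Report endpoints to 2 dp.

Mean of replicates = 48.0625; sum of squared deviations = 6.4987; SE* = √(6.4987/7) = 0.9635
Margin = 1.282 × 0.9635 = 1.235
Interval: 48.5 ± 1.235

(47.26, 49.74)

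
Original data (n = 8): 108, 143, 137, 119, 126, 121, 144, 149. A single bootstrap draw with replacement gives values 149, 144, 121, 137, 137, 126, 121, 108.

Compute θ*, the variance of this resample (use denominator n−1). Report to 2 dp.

Mean = 130.3750; sum of squared deviations = 1315.8750
s² = 1315.8750 / 7 = 187.9821

θ* = 187.98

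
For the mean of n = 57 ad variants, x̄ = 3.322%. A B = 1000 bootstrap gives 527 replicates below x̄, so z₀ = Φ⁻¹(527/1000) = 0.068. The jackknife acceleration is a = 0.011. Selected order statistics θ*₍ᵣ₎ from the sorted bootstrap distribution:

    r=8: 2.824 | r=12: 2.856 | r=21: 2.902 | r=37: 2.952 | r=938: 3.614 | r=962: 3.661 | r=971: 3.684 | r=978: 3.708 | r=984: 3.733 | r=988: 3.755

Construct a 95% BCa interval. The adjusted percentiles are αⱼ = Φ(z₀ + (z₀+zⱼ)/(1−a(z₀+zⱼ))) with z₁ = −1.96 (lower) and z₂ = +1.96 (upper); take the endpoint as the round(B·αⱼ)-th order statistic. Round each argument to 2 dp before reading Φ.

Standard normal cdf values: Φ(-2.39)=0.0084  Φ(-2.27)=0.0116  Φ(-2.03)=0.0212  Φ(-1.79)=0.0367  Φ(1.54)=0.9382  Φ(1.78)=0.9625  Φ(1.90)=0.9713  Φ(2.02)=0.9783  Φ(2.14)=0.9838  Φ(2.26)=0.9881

Lower: z₀ + z₁ = 0.068 + (-1.960) = -1.892; 1 − a(z₀+z₁) = 1 − (0.011)(-1.892) = 1.0208; argument = 0.068 + (-1.892)/1.0208 = -1.7854 → -1.79.
α₁ = Φ(-1.79) = 0.0367; rank = round(1000 × 0.0367) = 37; θ*₍37₎ = 2.952.
Upper: z₀ + z₂ = 2.028; 1 − a(z₀+z₂) = 0.9777; argument = 2.1423 → 2.14; α₂ = 0.9838; rank = 984; θ*₍984₎ = 3.733.

(2.952, 3.733)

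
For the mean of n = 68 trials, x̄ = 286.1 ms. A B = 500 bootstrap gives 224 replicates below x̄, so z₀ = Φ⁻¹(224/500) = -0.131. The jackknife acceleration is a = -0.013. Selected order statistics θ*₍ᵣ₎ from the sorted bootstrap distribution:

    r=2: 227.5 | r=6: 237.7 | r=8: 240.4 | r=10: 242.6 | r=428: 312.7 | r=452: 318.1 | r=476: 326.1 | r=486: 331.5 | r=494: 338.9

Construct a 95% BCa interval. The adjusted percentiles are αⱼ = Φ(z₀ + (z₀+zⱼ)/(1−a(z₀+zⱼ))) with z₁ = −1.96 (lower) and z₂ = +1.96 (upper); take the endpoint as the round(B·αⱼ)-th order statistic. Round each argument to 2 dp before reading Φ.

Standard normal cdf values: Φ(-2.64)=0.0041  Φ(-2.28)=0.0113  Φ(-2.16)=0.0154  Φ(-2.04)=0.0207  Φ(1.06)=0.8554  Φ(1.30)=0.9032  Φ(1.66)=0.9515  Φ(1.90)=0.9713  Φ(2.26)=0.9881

(237.7, 326.1)

Lower: z₀ + z₁ = -0.131 + (-1.960) = -2.091; 1 − a(z₀+z₁) = 1 − (-0.013)(-2.091) = 0.9728; argument = -0.131 + (-2.091)/0.9728 = -2.2804 → -2.28.
α₁ = Φ(-2.28) = 0.0113; rank = round(500 × 0.0113) = 6; θ*₍6₎ = 237.7.
Upper: z₀ + z₂ = 1.829; 1 − a(z₀+z₂) = 1.0238; argument = 1.6555 → 1.66; α₂ = 0.9515; rank = 476; θ*₍476₎ = 326.1.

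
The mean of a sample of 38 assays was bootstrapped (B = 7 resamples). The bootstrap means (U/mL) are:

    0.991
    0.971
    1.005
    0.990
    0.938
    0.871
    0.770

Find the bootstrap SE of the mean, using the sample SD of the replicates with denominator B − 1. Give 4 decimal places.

SE* = 0.0853

Bootstrap SE is the standard deviation of the 7 replicate means.
Mean of replicates: (0.991 + 0.971 + 1.005 + 0.990 + 0.938 + 0.871 + 0.770) / 7 = 6.53600 / 7 = 0.93371
Sum of squared deviations: (+0.05729)² + (+0.03729)² + (+0.07129)² + (+0.05629)² + (+0.00429)² + (−0.06271)² + (−0.16371)² = 0.04368
Variance = 0.04368 / 6 = 0.00728
SE* = √0.00728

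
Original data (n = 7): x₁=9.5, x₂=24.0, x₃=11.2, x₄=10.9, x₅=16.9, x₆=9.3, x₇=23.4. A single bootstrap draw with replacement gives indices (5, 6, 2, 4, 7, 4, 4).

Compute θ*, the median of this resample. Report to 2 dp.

Resample values: 16.9, 9.3, 24.0, 10.9, 23.4, 10.9, 10.9.
Sorted: 9.3, 10.9, 10.9, 10.9, 16.9, 23.4, 24.0
Median = middle value = 10.90

θ* = 10.90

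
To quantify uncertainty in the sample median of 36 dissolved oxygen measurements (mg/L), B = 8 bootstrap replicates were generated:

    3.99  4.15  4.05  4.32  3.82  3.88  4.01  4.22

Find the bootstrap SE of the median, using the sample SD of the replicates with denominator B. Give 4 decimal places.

SE* = 0.1576

Bootstrap SE is the standard deviation of the 8 replicate medians.
Mean of replicates: (3.99 + 4.15 + 4.05 + 4.32 + 3.82 + 3.88 + 4.01 + 4.22) / 8 = 32.44000 / 8 = 4.05500
Sum of squared deviations: (−0.06500)² + (+0.09500)² + (−0.00500)² + (+0.26500)² + (−0.23500)² + (−0.17500)² + (−0.04500)² + (+0.16500)² = 0.19860
Variance = 0.19860 / 8 = 0.02483
SE* = √0.02483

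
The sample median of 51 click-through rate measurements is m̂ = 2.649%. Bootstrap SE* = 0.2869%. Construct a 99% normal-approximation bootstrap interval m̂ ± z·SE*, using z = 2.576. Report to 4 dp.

Margin = 2.576 × 0.2869 = 0.73905
Interval: 2.649 ± 0.73905

(1.9099, 3.3881)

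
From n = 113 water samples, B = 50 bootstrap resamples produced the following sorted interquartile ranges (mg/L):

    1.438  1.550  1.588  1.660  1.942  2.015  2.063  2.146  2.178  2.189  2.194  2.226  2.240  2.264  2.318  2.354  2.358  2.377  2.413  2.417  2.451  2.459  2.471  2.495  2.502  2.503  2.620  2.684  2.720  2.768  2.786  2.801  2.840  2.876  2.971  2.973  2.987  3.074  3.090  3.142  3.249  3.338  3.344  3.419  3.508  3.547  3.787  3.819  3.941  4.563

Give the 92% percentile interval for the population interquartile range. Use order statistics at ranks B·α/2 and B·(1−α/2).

α = 0.08; lower rank = 50 × 0.040 = 2; upper rank = 50 × 0.960 = 48.
The 2nd smallest replicate is 1.550; the 48th is 3.819.

(1.550, 3.819)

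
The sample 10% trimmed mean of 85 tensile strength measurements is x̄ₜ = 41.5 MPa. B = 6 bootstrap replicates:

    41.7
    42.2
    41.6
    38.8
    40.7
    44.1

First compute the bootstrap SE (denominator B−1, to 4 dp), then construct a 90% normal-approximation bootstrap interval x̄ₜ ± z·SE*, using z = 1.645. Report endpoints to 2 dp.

(38.63, 44.37)

Mean of replicates = 41.5167; sum of squared deviations = 15.2283; SE* = √(15.2283/5) = 1.7452
Margin = 1.645 × 1.7452 = 2.871
Interval: 41.5 ± 2.871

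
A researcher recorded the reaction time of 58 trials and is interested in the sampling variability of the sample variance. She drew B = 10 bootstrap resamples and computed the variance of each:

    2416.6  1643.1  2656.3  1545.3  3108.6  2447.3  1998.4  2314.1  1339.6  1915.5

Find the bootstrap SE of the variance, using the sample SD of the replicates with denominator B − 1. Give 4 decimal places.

Bootstrap SE is the standard deviation of the 10 replicate variances.
Mean of replicates: (2416.6 + 1643.1 + 2656.3 + 1545.3 + 3108.6 + 2447.3 + 1998.4 + 2314.1 + 1339.6 + 1915.5) / 10 = 21384.80000 / 10 = 2138.48000
Sum of squared deviations: (+278.12000)² + (−495.38000)² + (+517.82000)² + (−593.18000)² + (+970.12000)² + (+308.82000)² + (−140.08000)² + (+175.62000)² + (−798.88000)² + (−222.98000)² = 2717648.87600
Variance = 2717648.87600 / 9 = 301960.98622
SE* = √301960.98622

SE* = 549.5098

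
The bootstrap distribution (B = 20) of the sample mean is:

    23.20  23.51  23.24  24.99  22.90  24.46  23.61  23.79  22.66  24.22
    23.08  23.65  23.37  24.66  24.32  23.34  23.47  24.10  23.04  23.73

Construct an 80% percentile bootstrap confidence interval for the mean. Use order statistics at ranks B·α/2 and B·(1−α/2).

(22.90, 24.46)

Sorted replicates: 22.66, 22.90, 23.04, 23.08, 23.20, 23.24, 23.34, 23.37, 23.47, 23.51, 23.61, 23.65, 23.73, 23.79, 24.10, 24.22, 24.32, 24.46, 24.66, 24.99
α = 0.20; lower rank = 20 × 0.100 = 2; upper rank = 20 × 0.900 = 18.
The 2nd smallest replicate is 22.90; the 18th is 24.46.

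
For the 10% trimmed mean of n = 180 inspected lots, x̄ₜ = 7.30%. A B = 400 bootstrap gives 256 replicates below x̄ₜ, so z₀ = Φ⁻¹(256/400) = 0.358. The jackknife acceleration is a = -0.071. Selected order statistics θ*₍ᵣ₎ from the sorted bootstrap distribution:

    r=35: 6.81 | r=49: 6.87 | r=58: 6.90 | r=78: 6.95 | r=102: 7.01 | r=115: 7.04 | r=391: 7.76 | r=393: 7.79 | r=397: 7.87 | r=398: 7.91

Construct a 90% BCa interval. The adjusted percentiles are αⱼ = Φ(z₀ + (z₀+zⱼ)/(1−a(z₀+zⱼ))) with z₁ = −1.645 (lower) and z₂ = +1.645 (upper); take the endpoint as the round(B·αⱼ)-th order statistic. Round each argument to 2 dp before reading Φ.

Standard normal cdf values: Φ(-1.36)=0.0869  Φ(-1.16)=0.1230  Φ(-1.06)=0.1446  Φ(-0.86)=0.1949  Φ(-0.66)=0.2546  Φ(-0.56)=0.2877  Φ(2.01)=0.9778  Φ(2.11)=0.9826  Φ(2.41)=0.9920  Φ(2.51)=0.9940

(6.90, 7.79)

Lower: z₀ + z₁ = 0.358 + (-1.645) = -1.287; 1 − a(z₀+z₁) = 1 − (-0.071)(-1.287) = 0.9086; argument = 0.358 + (-1.287)/0.9086 = -1.0584 → -1.06.
α₁ = Φ(-1.06) = 0.1446; rank = round(400 × 0.1446) = 58; θ*₍58₎ = 6.90.
Upper: z₀ + z₂ = 2.003; 1 − a(z₀+z₂) = 1.1422; argument = 2.1116 → 2.11; α₂ = 0.9826; rank = 393; θ*₍393₎ = 7.79.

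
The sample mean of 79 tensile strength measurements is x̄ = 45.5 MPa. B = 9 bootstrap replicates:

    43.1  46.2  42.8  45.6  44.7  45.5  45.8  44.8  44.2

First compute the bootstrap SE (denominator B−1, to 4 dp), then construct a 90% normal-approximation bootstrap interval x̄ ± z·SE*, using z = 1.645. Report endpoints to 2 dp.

(43.54, 47.46)

Mean of replicates = 44.7444; sum of squared deviations = 11.3222; SE* = √(11.3222/8) = 1.1897
Margin = 1.645 × 1.1897 = 1.957
Interval: 45.5 ± 1.957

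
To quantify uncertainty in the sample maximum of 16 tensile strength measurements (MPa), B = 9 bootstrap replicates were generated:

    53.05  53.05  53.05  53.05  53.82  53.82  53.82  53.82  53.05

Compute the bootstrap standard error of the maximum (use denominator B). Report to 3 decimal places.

SE* = 0.383

Bootstrap SE is the standard deviation of the 9 replicate maximums.
Mean of replicates: (53.05 + 53.05 + 53.05 + 53.05 + 53.82 + 53.82 + 53.82 + 53.82 + 53.05) / 9 = 480.5300 / 9 = 53.3922
Sum of squared deviations: (−0.3422)² + (−0.3422)² + (−0.3422)² + (−0.3422)² + (+0.4278)² + (+0.4278)² + (+0.4278)² + (+0.4278)² + (−0.3422)² = 1.3176
Variance = 1.3176 / 9 = 0.1464
SE* = √0.1464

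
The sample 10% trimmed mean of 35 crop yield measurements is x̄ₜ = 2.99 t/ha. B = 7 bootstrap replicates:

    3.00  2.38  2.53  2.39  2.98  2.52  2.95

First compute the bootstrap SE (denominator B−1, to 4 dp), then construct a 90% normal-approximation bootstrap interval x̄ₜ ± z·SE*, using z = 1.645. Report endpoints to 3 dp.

(2.521, 3.459)

Mean of replicates = 2.6786; sum of squared deviations = 0.4875; SE* = √(0.4875/6) = 0.2850
Margin = 1.645 × 0.2850 = 0.4688
Interval: 2.99 ± 0.4688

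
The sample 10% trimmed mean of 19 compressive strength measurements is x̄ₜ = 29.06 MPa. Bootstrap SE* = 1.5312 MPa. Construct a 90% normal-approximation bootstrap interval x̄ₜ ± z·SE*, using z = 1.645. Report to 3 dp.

(26.541, 31.579)

Margin = 1.645 × 1.5312 = 2.5188
Interval: 29.06 ± 2.5188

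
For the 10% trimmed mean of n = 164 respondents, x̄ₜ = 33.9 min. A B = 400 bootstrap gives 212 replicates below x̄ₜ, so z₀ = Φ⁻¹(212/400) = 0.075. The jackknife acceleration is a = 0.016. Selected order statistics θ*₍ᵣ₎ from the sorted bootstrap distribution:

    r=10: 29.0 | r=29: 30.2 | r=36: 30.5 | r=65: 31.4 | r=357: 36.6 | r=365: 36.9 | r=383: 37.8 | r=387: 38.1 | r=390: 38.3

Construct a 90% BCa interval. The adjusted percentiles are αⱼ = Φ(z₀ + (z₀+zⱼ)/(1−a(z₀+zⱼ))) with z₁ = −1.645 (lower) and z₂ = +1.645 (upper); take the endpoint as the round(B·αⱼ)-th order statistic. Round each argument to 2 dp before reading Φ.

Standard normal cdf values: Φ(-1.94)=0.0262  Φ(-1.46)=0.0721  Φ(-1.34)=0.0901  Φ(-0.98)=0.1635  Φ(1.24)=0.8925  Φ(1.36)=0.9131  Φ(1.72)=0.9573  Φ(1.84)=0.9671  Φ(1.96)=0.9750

(30.2, 38.1)

Lower: z₀ + z₁ = 0.075 + (-1.645) = -1.570; 1 − a(z₀+z₁) = 1 − (0.016)(-1.570) = 1.0251; argument = 0.075 + (-1.570)/1.0251 = -1.4565 → -1.46.
α₁ = Φ(-1.46) = 0.0721; rank = round(400 × 0.0721) = 29; θ*₍29₎ = 30.2.
Upper: z₀ + z₂ = 1.720; 1 − a(z₀+z₂) = 0.9725; argument = 1.8437 → 1.84; α₂ = 0.9671; rank = 387; θ*₍387₎ = 38.1.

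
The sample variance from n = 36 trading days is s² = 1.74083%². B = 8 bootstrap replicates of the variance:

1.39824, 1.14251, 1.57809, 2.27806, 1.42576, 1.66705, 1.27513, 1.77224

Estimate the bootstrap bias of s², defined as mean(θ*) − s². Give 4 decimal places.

mean(θ*) = (1.39824 + 1.14251 + 1.57809 + 2.27806 + 1.42576 + 1.66705 + 1.27513 + 1.77224) / 8 = 1.56713
bias = 1.56713 − 1.74083

bias = −0.1737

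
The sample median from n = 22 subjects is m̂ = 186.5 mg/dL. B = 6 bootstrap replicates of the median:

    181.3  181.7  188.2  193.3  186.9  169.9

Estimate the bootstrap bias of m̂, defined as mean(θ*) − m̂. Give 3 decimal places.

mean(θ*) = (181.3 + 181.7 + 188.2 + 193.3 + 186.9 + 169.9) / 6 = 183.5500
bias = 183.5500 − 186.5

bias = −2.950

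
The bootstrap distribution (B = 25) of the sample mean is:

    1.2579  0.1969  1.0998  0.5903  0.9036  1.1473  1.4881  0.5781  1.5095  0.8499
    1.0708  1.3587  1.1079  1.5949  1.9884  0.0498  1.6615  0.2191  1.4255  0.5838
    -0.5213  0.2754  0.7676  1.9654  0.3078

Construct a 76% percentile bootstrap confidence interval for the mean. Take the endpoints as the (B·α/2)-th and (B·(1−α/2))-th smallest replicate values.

Sorted replicates: -0.5213, 0.0498, 0.1969, 0.2191, 0.2754, 0.3078, 0.5781, 0.5838, 0.5903, 0.7676, 0.8499, 0.9036, 1.0708, 1.0998, 1.1079, 1.1473, 1.2579, 1.3587, 1.4255, 1.4881, 1.5095, 1.5949, 1.6615, 1.9654, 1.9884
α = 0.24; lower rank = 25 × 0.120 = 3; upper rank = 25 × 0.880 = 22.
The 3rd smallest replicate is 0.1969; the 22nd is 1.5949.

(0.1969, 1.5949)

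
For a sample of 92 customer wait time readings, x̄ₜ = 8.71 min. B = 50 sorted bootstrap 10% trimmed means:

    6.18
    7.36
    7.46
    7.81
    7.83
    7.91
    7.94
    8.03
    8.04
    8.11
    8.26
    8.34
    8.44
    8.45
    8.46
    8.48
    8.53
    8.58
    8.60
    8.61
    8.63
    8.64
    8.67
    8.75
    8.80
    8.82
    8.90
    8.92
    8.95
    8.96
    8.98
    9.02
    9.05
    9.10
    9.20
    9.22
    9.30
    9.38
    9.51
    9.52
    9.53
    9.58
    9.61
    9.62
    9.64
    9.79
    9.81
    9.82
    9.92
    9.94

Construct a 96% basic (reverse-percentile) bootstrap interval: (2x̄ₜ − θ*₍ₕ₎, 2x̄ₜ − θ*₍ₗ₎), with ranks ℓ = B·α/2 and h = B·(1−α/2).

(7.50, 11.24)

Percentile endpoints at ranks 1 and 49: θ*₍1₎ = 6.18, θ*₍49₎ = 9.92.
Basic interval reflects these around x̄ₜ:
  lower = 2 × 8.71 − 9.92 = 7.50
  upper = 2 × 8.71 − 6.18 = 11.24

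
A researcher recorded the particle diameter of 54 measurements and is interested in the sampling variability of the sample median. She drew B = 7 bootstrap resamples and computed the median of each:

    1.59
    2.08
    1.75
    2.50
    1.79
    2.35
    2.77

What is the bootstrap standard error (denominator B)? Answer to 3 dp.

SE* = 0.405

Bootstrap SE is the standard deviation of the 7 replicate medians.
Mean of replicates: (1.59 + 2.08 + 1.75 + 2.50 + 1.79 + 2.35 + 2.77) / 7 = 14.8300 / 7 = 2.1186
Sum of squared deviations: (−0.5286)² + (−0.0386)² + (−0.3686)² + (+0.3814)² + (−0.3286)² + (+0.2314)² + (+0.6514)² = 1.1481
Variance = 1.1481 / 7 = 0.1640
SE* = √0.1640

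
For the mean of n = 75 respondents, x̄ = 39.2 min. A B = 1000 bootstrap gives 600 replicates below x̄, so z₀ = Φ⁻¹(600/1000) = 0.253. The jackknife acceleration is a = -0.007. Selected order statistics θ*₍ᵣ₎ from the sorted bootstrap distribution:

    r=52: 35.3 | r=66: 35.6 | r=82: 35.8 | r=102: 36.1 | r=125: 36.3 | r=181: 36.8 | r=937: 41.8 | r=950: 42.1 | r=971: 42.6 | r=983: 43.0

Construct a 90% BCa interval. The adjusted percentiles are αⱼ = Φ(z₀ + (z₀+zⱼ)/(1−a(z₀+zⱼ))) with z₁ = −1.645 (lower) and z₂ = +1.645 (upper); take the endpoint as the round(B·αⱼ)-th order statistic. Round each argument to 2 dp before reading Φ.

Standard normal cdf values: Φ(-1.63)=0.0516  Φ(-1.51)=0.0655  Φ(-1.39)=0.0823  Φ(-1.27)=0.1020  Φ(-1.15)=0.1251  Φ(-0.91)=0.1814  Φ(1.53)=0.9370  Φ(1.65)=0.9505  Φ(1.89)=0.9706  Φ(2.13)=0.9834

Lower: z₀ + z₁ = 0.253 + (-1.645) = -1.392; 1 − a(z₀+z₁) = 1 − (-0.007)(-1.392) = 0.9903; argument = 0.253 + (-1.392)/0.9903 = -1.1527 → -1.15.
α₁ = Φ(-1.15) = 0.1251; rank = round(1000 × 0.1251) = 125; θ*₍125₎ = 36.3.
Upper: z₀ + z₂ = 1.898; 1 − a(z₀+z₂) = 1.0133; argument = 2.1261 → 2.13; α₂ = 0.9834; rank = 983; θ*₍983₎ = 43.0.

(36.3, 43.0)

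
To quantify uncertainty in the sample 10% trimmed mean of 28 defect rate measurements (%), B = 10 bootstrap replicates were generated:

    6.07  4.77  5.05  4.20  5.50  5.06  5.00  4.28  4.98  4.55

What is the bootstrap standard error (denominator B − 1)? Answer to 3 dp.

SE* = 0.556

Bootstrap SE is the standard deviation of the 10 replicate 10% trimmed means.
Mean of replicates: (6.07 + 4.77 + 5.05 + 4.20 + 5.50 + 5.06 + 5.00 + 4.28 + 4.98 + 4.55) / 10 = 49.4600 / 10 = 4.9460
Sum of squared deviations: (+1.1240)² + (−0.1760)² + (+0.1040)² + (−0.7460)² + (+0.5540)² + (+0.1140)² + (+0.0540)² + (−0.6660)² + (+0.0340)² + (−0.3960)² = 2.7860
Variance = 2.7860 / 9 = 0.3096
SE* = √0.3096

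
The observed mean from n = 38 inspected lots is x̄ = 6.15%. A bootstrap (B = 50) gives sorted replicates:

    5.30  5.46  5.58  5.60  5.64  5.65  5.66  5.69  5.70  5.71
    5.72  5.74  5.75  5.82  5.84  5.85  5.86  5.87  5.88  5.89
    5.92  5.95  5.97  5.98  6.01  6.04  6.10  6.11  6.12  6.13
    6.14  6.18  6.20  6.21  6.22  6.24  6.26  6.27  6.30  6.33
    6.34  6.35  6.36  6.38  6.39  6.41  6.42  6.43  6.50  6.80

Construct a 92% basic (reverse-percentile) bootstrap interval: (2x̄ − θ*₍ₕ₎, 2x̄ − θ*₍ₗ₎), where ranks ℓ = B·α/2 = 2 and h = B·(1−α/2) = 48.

Percentile endpoints at ranks 2 and 48: θ*₍2₎ = 5.46, θ*₍48₎ = 6.43.
Basic interval reflects these around x̄:
  lower = 2 × 6.15 − 6.43 = 5.87
  upper = 2 × 6.15 − 5.46 = 6.84

(5.87, 6.84)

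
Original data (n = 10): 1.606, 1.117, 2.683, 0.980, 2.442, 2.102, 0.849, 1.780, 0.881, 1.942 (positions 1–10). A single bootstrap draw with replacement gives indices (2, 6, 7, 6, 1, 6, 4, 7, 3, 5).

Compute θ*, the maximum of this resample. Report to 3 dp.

Resample values: 1.117, 2.102, 0.849, 2.102, 1.606, 2.102, 0.980, 0.849, 2.683, 2.442.
Maximum = 2.683

θ* = 2.683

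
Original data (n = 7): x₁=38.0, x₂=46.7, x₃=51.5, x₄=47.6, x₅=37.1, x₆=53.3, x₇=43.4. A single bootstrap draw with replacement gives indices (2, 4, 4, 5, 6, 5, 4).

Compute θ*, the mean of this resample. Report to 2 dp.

Resample values: 46.7, 47.6, 47.6, 37.1, 53.3, 37.1, 47.6.
Mean = (46.7 + 47.6 + 47.6 + 37.1 + 53.3 + 37.1 + 47.6) / 7 = 317.00 / 7 = 45.29

θ* = 45.29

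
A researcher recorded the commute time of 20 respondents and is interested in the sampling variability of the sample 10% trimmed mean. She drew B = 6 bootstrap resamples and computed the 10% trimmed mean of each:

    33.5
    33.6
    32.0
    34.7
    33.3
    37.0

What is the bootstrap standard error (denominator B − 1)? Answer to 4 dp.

Bootstrap SE is the standard deviation of the 6 replicate 10% trimmed means.
Mean of replicates: (33.5 + 33.6 + 32.0 + 34.7 + 33.3 + 37.0) / 6 = 204.10000 / 6 = 34.01667
Sum of squared deviations: (−0.51667)² + (−0.41667)² + (−2.01667)² + (+0.68333)² + (−0.71667)² + (+2.98333)² = 14.38833
Variance = 14.38833 / 5 = 2.87767
SE* = √2.87767

SE* = 1.6964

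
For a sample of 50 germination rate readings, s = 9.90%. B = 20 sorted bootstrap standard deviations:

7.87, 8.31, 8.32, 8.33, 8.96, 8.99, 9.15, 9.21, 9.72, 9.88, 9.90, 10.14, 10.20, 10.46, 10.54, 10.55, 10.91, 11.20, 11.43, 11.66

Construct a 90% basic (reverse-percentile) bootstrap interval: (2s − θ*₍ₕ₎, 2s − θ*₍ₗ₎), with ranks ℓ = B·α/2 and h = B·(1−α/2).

(8.37, 11.93)

Percentile endpoints at ranks 1 and 19: θ*₍1₎ = 7.87, θ*₍19₎ = 11.43.
Basic interval reflects these around s:
  lower = 2 × 9.90 − 11.43 = 8.37
  upper = 2 × 9.90 − 7.87 = 11.93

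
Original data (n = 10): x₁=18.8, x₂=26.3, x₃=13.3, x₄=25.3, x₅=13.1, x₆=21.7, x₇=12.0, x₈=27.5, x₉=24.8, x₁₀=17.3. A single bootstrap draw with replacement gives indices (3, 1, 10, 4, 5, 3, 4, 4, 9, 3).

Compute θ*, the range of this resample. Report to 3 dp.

Resample values: 13.3, 18.8, 17.3, 25.3, 13.1, 13.3, 25.3, 25.3, 24.8, 13.3.
Range = 25.3 − 13.1 = 12.200

θ* = 12.200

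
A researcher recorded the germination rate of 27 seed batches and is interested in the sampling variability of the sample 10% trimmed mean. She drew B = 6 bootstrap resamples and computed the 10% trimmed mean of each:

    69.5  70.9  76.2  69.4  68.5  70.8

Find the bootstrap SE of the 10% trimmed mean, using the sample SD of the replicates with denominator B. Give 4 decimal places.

Bootstrap SE is the standard deviation of the 6 replicate 10% trimmed means.
Mean of replicates: (69.5 + 70.9 + 76.2 + 69.4 + 68.5 + 70.8) / 6 = 425.30000 / 6 = 70.88333
Sum of squared deviations: (−1.38333)² + (+0.01667)² + (+5.31667)² + (−1.48333)² + (−2.38333)² + (−0.08333)² = 38.06833
Variance = 38.06833 / 6 = 6.34472
SE* = √6.34472

SE* = 2.5189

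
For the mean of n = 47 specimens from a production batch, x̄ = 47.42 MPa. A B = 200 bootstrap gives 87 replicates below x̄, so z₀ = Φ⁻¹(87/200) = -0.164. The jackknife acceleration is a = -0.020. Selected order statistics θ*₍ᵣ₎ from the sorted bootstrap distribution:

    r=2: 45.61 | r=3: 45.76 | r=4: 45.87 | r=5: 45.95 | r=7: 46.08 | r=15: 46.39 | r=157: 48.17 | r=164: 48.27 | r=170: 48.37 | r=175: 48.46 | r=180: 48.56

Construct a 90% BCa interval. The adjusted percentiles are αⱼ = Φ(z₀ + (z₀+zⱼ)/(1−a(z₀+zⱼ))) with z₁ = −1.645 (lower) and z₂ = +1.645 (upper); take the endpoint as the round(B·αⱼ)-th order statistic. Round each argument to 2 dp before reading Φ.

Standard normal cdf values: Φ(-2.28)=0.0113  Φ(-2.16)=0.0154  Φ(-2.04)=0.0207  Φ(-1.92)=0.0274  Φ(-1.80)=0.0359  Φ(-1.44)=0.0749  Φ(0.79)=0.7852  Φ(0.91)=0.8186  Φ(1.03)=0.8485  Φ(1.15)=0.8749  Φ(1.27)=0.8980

(45.87, 48.56)

Lower: z₀ + z₁ = -0.164 + (-1.645) = -1.809; 1 − a(z₀+z₁) = 1 − (-0.020)(-1.809) = 0.9638; argument = -0.164 + (-1.809)/0.9638 = -2.0409 → -2.04.
α₁ = Φ(-2.04) = 0.0207; rank = round(200 × 0.0207) = 4; θ*₍4₎ = 45.87.
Upper: z₀ + z₂ = 1.481; 1 − a(z₀+z₂) = 1.0296; argument = 1.2744 → 1.27; α₂ = 0.8980; rank = 180; θ*₍180₎ = 48.56.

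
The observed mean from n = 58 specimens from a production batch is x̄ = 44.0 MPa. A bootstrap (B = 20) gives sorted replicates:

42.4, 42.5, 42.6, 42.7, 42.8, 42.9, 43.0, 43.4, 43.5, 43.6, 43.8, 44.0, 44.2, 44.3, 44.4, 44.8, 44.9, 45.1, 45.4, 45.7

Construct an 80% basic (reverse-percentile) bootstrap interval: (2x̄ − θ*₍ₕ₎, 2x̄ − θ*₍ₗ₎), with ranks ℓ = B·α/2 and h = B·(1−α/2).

Percentile endpoints at ranks 2 and 18: θ*₍2₎ = 42.5, θ*₍18₎ = 45.1.
Basic interval reflects these around x̄:
  lower = 2 × 44.0 − 45.1 = 42.9
  upper = 2 × 44.0 − 42.5 = 45.5

(42.9, 45.5)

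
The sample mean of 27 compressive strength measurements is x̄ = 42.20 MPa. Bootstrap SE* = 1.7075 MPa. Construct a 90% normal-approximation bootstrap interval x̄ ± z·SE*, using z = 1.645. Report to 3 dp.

Margin = 1.645 × 1.7075 = 2.8088
Interval: 42.20 ± 2.8088

(39.391, 45.009)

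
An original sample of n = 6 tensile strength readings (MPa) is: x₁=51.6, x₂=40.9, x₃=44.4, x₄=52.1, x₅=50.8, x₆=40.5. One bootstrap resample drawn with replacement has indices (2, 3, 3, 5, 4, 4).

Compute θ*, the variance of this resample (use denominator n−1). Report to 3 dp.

θ* = 23.195

Resample values: 40.9, 44.4, 44.4, 50.8, 52.1, 52.1.
Mean = 47.4500; sum of squared deviations = 115.9750
s² = 115.9750 / 5 = 23.1950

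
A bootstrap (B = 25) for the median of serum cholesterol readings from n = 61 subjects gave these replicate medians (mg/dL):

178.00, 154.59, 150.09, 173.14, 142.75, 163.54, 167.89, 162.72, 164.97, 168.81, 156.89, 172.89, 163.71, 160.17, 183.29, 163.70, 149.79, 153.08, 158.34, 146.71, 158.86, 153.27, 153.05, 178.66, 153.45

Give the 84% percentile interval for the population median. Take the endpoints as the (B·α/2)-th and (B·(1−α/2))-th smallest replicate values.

Sorted replicates: 142.75, 146.71, 149.79, 150.09, 153.05, 153.08, 153.27, 153.45, 154.59, 156.89, 158.34, 158.86, 160.17, 162.72, 163.54, 163.70, 163.71, 164.97, 167.89, 168.81, 172.89, 173.14, 178.00, 178.66, 183.29
α = 0.16; lower rank = 25 × 0.080 = 2; upper rank = 25 × 0.920 = 23.
The 2nd smallest replicate is 146.71; the 23rd is 178.00.

(146.71, 178.00)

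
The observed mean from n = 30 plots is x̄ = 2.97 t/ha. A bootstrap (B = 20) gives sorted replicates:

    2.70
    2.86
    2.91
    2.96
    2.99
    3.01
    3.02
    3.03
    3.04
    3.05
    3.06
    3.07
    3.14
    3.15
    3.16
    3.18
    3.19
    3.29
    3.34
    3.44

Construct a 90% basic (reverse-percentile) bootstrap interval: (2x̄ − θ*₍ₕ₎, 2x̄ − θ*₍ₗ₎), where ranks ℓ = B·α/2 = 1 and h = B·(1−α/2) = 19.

Percentile endpoints at ranks 1 and 19: θ*₍1₎ = 2.70, θ*₍19₎ = 3.34.
Basic interval reflects these around x̄:
  lower = 2 × 2.97 − 3.34 = 2.60
  upper = 2 × 2.97 − 2.70 = 3.24

(2.60, 3.24)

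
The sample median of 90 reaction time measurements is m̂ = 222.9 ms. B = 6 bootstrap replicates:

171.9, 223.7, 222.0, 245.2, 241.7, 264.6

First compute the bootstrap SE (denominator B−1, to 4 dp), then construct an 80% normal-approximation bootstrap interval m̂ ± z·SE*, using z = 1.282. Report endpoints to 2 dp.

Mean of replicates = 228.1833; sum of squared deviations = 5024.5883; SE* = √(5024.5883/5) = 31.7004
Margin = 1.282 × 31.7004 = 40.640
Interval: 222.9 ± 40.640

(182.26, 263.54)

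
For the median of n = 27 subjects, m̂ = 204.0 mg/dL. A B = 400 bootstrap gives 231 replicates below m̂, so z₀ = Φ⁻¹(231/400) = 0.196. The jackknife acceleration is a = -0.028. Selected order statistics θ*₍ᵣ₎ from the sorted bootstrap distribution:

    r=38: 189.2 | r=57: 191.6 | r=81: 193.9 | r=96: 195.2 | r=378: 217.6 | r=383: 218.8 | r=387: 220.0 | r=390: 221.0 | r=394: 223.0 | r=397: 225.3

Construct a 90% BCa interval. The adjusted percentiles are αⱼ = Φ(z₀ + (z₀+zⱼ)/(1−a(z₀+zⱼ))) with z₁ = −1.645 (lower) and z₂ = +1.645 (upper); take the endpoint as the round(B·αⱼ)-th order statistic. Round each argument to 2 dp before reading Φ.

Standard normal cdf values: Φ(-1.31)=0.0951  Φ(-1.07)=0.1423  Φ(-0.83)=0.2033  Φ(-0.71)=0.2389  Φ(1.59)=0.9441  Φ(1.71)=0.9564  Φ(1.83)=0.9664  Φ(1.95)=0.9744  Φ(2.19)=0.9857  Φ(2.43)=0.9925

Lower: z₀ + z₁ = 0.196 + (-1.645) = -1.449; 1 − a(z₀+z₁) = 1 − (-0.028)(-1.449) = 0.9594; argument = 0.196 + (-1.449)/0.9594 = -1.3143 → -1.31.
α₁ = Φ(-1.31) = 0.0951; rank = round(400 × 0.0951) = 38; θ*₍38₎ = 189.2.
Upper: z₀ + z₂ = 1.841; 1 − a(z₀+z₂) = 1.0515; argument = 1.9468 → 1.95; α₂ = 0.9744; rank = 390; θ*₍390₎ = 221.0.

(189.2, 221.0)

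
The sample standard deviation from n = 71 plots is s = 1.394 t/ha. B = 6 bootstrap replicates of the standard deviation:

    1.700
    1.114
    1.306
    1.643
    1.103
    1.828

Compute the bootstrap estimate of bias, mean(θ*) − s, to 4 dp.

bias = +0.0550

mean(θ*) = (1.700 + 1.114 + 1.306 + 1.643 + 1.103 + 1.828) / 6 = 1.44900
bias = 1.44900 − 1.394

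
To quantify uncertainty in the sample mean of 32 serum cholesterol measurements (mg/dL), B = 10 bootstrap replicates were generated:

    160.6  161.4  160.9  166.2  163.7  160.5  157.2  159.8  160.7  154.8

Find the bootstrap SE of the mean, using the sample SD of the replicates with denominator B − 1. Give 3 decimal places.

SE* = 3.119

Bootstrap SE is the standard deviation of the 10 replicate means.
Mean of replicates: (160.6 + 161.4 + 160.9 + 166.2 + 163.7 + 160.5 + 157.2 + 159.8 + 160.7 + 154.8) / 10 = 1605.8000 / 10 = 160.5800
Sum of squared deviations: (+0.0200)² + (+0.8200)² + (+0.3200)² + (+5.6200)² + (+3.1200)² + (−0.0800)² + (−3.3800)² + (−0.7800)² + (+0.1200)² + (−5.7800)² = 87.5560
Variance = 87.5560 / 9 = 9.7284
SE* = √9.7284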